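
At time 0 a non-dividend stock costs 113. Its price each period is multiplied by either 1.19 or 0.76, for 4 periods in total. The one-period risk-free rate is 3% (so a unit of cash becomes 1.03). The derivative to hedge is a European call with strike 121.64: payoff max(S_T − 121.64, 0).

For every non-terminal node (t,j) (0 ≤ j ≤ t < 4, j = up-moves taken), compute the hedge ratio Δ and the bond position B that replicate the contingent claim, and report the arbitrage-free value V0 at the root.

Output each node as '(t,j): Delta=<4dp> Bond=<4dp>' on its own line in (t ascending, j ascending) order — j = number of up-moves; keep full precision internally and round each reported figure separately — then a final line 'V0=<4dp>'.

(0,0): Delta=0.5731 Bond=-42.7078
(1,0): Delta=0.2323 Bond=-14.7193
(1,1): Delta=0.7021 Bond=-61.3341
(2,0): Delta=0.0000 Bond=0.0000
(2,1): Delta=0.3202 Bond=-24.1451
(2,2): Delta=0.8466 Bond=-86.3024
(3,0): Delta=0.0000 Bond=0.0000
(3,1): Delta=0.0000 Bond=0.0000
(3,2): Delta=0.4414 Bond=-39.6069
(3,3): Delta=1.0000 Bond=-118.0971
V0=22.0531

The replicating-portfolio and risk-neutral prices coincide; use p* = (1.03−0.76)/(1.19−0.76) = 0.6279 for the latter.
At expiry t=4: V(4,0)=0.0000, V(4,1)=0.0000, V(4,2)=0.0000, V(4,3)=23.0815, V(4,4)=104.9633
(3,0): S=49.6043. Δ = (V_up−V_dn)/(S_up−S_dn) = (0.0000−0.0000)/(59.0291−37.6993) = 0.0000. V = [p*·0.0000 + (1−p*)·0.0000]/1.03 = 0.0000. B = V − Δ·S = 0.0000.
(3,1): S=77.6699. Δ = (V_up−V_dn)/(S_up−S_dn) = (0.0000−0.0000)/(92.4271−59.0291) = 0.0000. V = [p*·0.0000 + (1−p*)·0.0000]/1.03 = 0.0000. B = V − Δ·S = 0.0000.
(3,2): S=121.6147. Δ = (V_up−V_dn)/(S_up−S_dn) = (23.0815−0.0000)/(144.7215−92.4271) = 0.4414. V = [p*·23.0815 + (1−p*)·0.0000]/1.03 = 14.0709. B = V − Δ·S = -39.6069.
(3,3): S=190.4230. Δ = (V_up−V_dn)/(S_up−S_dn) = (104.9633−23.0815)/(226.6033−144.7215) = 1.0000. V = [p*·104.9633 + (1−p*)·23.0815]/1.03 = 72.3259. B = V − Δ·S = -118.0971.
(2,0): S=65.2688. Δ = (V_up−V_dn)/(S_up−S_dn) = (0.0000−0.0000)/(77.6699−49.6043) = 0.0000. V = [p*·0.0000 + (1−p*)·0.0000]/1.03 = 0.0000. B = V − Δ·S = 0.0000.
(2,1): S=102.1972. Δ = (V_up−V_dn)/(S_up−S_dn) = (14.0709−0.0000)/(121.6147−77.6699) = 0.3202. V = [p*·14.0709 + (1−p*)·0.0000]/1.03 = 8.5779. B = V − Δ·S = -24.1451.
(2,2): S=160.0193. Δ = (V_up−V_dn)/(S_up−S_dn) = (72.3259−14.0709)/(190.4230−121.6147) = 0.8466. V = [p*·72.3259 + (1−p*)·14.0709]/1.03 = 49.1744. B = V − Δ·S = -86.3024.
(1,0): S=85.8800. Δ = (V_up−V_dn)/(S_up−S_dn) = (8.5779−0.0000)/(102.1972−65.2688) = 0.2323. V = [p*·8.5779 + (1−p*)·0.0000]/1.03 = 5.2292. B = V − Δ·S = -14.7193.
(1,1): S=134.4700. Δ = (V_up−V_dn)/(S_up−S_dn) = (49.1744−8.5779)/(160.0193−102.1972) = 0.7021. V = [p*·49.1744 + (1−p*)·8.5779]/1.03 = 33.0764. B = V − Δ·S = -61.3341.
(0,0): S=113.0000. Δ = (V_up−V_dn)/(S_up−S_dn) = (33.0764−5.2292)/(134.4700−85.8800) = 0.5731. V = [p*·33.0764 + (1−p*)·5.2292]/1.03 = 22.0531. B = V − Δ·S = -42.7078.
Check: Δ(0,0)·S0 + B(0,0) = 22.0531 = V0.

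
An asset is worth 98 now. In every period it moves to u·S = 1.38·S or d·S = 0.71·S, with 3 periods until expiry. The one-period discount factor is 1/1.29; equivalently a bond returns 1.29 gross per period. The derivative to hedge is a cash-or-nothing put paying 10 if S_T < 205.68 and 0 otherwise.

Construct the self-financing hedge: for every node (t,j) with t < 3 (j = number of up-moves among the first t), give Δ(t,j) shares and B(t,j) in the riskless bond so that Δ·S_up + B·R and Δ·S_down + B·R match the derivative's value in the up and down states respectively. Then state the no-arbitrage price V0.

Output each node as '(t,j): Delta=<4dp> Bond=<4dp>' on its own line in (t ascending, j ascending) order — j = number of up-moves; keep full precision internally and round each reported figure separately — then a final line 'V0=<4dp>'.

No-arbitrage ⇒ martingale measure with p* = (R−d)/(u−d) = 0.8657.
At expiry t=3: V(3,0)=10.0000, V(3,1)=10.0000, V(3,2)=10.0000, V(3,3)=0.0000
Node (2,0) S=49.4018: V=(p*·10.0000+(1−p*)·10.0000)/1.29=7.7519; Δ=(10.0000−10.0000)/(68.1745−35.0753)=0.0000; B=V−Δ·S=7.7519
Node (2,1) S=96.0204: V=(p*·10.0000+(1−p*)·10.0000)/1.29=7.7519; Δ=(10.0000−10.0000)/(132.5082−68.1745)=0.0000; B=V−Δ·S=7.7519
Node (2,2) S=186.6312: V=(p*·0.0000+(1−p*)·10.0000)/1.29=1.0413; Δ=(0.0000−10.0000)/(257.5511−132.5082)=-0.0800; B=V−Δ·S=15.9667
Node (1,0) S=69.5800: V=(p*·7.7519+(1−p*)·7.7519)/1.29=6.0093; Δ=(7.7519−7.7519)/(96.0204−49.4018)=0.0000; B=V−Δ·S=6.0093
Node (1,1) S=135.2400: V=(p*·1.0413+(1−p*)·7.7519)/1.29=1.5060; Δ=(1.0413−7.7519)/(186.6312−96.0204)=-0.0741; B=V−Δ·S=11.5219
Node (0,0) S=98.0000: V=(p*·1.5060+(1−p*)·6.0093)/1.29=1.6364; Δ=(1.5060−6.0093)/(135.2400−69.5800)=-0.0686; B=V−Δ·S=8.3576
Each (Δ,B) replicates both successor values, so the strategy is self-financing and V0 is arbitrage-free.

(0,0): Delta=-0.0686 Bond=8.3576
(1,0): Delta=0.0000 Bond=6.0093
(1,1): Delta=-0.0741 Bond=11.5219
(2,0): Delta=0.0000 Bond=7.7519
(2,1): Delta=0.0000 Bond=7.7519
(2,2): Delta=-0.0800 Bond=15.9667
V0=1.6364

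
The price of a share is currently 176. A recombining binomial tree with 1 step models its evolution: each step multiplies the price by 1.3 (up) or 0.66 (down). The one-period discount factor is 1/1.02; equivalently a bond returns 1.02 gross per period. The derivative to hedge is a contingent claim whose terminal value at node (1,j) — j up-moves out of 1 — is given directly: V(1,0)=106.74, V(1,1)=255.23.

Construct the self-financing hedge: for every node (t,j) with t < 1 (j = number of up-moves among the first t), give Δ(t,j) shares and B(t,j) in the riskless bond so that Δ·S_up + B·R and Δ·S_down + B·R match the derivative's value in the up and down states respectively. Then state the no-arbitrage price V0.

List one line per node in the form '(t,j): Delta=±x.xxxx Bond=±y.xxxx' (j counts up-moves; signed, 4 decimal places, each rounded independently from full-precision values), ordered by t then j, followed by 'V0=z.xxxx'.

Under the risk-neutral measure, an up-move has probability p* = (R−d)/(u−d) = 0.5625 and values discount at R = 1.02.
Terminal values V(1,·): V(1,0)=106.7400, V(1,1)=255.2300
Node (0,0) S=176.0000: V=(p*·255.2300+(1−p*)·106.7400)/1.02=186.5349; Δ=(255.2300−106.7400)/(228.8000−116.1600)=1.3183; B=V−Δ·S=-45.4807
Root portfolio cost Δ·176+B reproduces V0=186.5349.

(0,0): Delta=1.3183 Bond=-45.4807
V0=186.5349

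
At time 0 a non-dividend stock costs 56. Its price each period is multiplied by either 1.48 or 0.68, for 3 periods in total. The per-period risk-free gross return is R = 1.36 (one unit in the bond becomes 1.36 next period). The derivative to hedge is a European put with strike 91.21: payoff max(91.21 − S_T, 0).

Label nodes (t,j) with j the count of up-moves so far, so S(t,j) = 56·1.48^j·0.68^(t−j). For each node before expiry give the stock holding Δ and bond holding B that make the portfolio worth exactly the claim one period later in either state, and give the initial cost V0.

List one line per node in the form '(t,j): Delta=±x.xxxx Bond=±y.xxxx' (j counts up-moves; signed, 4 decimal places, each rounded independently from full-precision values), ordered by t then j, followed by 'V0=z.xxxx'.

(0,0): Delta=-0.2124 Bond=14.2065
(1,0): Delta=-1.0000 Bond=49.3134
(1,1): Delta=-0.1485 Bond=14.0281
(2,0): Delta=-1.0000 Bond=67.0662
(2,1): Delta=-1.0000 Bond=67.0662
(2,2): Delta=-0.0795 Bond=10.6097
V0=2.3131

No-arbitrage ⇒ martingale measure with p* = (R−d)/(u−d) = 0.8500.
Terminal payoffs: V(3,0)=73.6018, V(3,1)=52.8863, V(3,2)=7.7996, V(3,3)=0.0000
Node (2,0) S=25.8944: V=(p*·52.8863+(1−p*)·73.6018)/1.36=41.1718; Δ=(52.8863−73.6018)/(38.3237−17.6082)=-1.0000; B=V−Δ·S=67.0662
Node (2,1) S=56.3584: V=(p*·7.7996+(1−p*)·52.8863)/1.36=10.7078; Δ=(7.7996−52.8863)/(83.4104−38.3237)=-1.0000; B=V−Δ·S=67.0662
Node (2,2) S=122.6624: V=(p*·0.0000+(1−p*)·7.7996)/1.36=0.8602; Δ=(0.0000−7.7996)/(181.5404−83.4104)=-0.0795; B=V−Δ·S=10.6097
Node (1,0) S=38.0800: V=(p*·10.7078+(1−p*)·41.1718)/1.36=11.2334; Δ=(10.7078−41.1718)/(56.3584−25.8944)=-1.0000; B=V−Δ·S=49.3134
Node (1,1) S=82.8800: V=(p*·0.8602+(1−p*)·10.7078)/1.36=1.7187; Δ=(0.8602−10.7078)/(122.6624−56.3584)=-0.1485; B=V−Δ·S=14.0281
Node (0,0) S=56.0000: V=(p*·1.7187+(1−p*)·11.2334)/1.36=2.3131; Δ=(1.7187−11.2334)/(82.8800−38.0800)=-0.2124; B=V−Δ·S=14.2065
Each (Δ,B) replicates both successor values, so the strategy is self-financing and V0 is arbitrage-free.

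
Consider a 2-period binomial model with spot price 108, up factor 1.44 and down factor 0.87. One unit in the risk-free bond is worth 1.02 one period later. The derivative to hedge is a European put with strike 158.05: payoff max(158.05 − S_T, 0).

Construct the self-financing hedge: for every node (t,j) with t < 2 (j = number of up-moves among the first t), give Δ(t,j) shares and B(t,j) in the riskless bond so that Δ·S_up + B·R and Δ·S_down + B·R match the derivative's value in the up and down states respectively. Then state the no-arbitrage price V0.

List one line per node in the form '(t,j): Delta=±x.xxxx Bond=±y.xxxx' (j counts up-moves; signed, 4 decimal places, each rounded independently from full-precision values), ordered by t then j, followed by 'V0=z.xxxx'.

No-arbitrage ⇒ martingale measure with p* = (R−d)/(u−d) = 0.2632.
Terminal payoffs: V(2,0)=76.3048, V(2,1)=22.7476, V(2,2)=0.0000
(1,0): S=93.9600. Δ = (V_up−V_dn)/(S_up−S_dn) = (22.7476−76.3048)/(135.3024−81.7452) = -1.0000. V = [p*·22.7476 + (1−p*)·76.3048]/1.02 = 60.9910. B = V − Δ·S = 154.9510.
(1,1): S=155.5200. Δ = (V_up−V_dn)/(S_up−S_dn) = (0.0000−22.7476)/(223.9488−135.3024) = -0.2566. V = [p*·0.0000 + (1−p*)·22.7476]/1.02 = 16.4327. B = V − Δ·S = 56.3408.
(0,0): S=108.0000. Δ = (V_up−V_dn)/(S_up−S_dn) = (16.4327−60.9910)/(155.5200−93.9600) = -0.7238. V = [p*·16.4327 + (1−p*)·60.9910]/1.02 = 48.2991. B = V − Δ·S = 126.4715.
Self-financing check: at every node Δ·S+B equals the discounted successor values.

(0,0): Delta=-0.7238 Bond=126.4715
(1,0): Delta=-1.0000 Bond=154.9510
(1,1): Delta=-0.2566 Bond=56.3408
V0=48.2991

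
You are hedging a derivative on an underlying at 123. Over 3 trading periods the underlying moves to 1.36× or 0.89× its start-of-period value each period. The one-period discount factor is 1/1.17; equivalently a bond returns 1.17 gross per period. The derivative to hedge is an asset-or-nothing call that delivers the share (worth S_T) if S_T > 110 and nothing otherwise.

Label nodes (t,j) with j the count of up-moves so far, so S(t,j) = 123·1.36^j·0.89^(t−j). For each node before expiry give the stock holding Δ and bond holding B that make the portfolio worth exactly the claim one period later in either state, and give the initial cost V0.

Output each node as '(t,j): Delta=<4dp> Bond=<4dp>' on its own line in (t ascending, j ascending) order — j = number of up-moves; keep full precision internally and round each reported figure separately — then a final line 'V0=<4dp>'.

Risk-neutral probability p* = (R−d)/(u−d) = (1.17−0.89)/(1.36−0.89) = 0.5957.
Terminal payoffs: V(3,0)=0.0000, V(3,1)=132.5025, V(3,2)=202.4757, V(3,3)=309.4011
(2,0): S=97.4283. Δ = (V_up−V_dn)/(S_up−S_dn) = (132.5025−0.0000)/(132.5025−86.7112) = 2.8936. V = [p*·132.5025 + (1−p*)·0.0000]/1.17 = 67.4681. B = V − Δ·S = -214.4521.
(2,1): S=148.8792. Δ = (V_up−V_dn)/(S_up−S_dn) = (202.4757−132.5025)/(202.4757−132.5025) = 1.0000. V = [p*·202.4757 + (1−p*)·132.5025]/1.17 = 148.8792. B = V − Δ·S = 0.0000.
(2,2): S=227.5008. Δ = (V_up−V_dn)/(S_up−S_dn) = (309.4011−202.4757)/(309.4011−202.4757) = 1.0000. V = [p*·309.4011 + (1−p*)·202.4757]/1.17 = 227.5008. B = V − Δ·S = 0.0000.
(1,0): S=109.4700. Δ = (V_up−V_dn)/(S_up−S_dn) = (148.8792−67.4681)/(148.8792−97.4283) = 1.5823. V = [p*·148.8792 + (1−p*)·67.4681]/1.17 = 99.1182. B = V − Δ·S = -74.0969.
(1,1): S=167.2800. Δ = (V_up−V_dn)/(S_up−S_dn) = (227.5008−148.8792)/(227.5008−148.8792) = 1.0000. V = [p*·227.5008 + (1−p*)·148.8792]/1.17 = 167.2800. B = V − Δ·S = 0.0000.
(0,0): S=123.0000. Δ = (V_up−V_dn)/(S_up−S_dn) = (167.2800−99.1182)/(167.2800−109.4700) = 1.1791. V = [p*·167.2800 + (1−p*)·99.1182]/1.17 = 119.4233. B = V − Δ·S = -25.6018.
Root portfolio cost Δ·123+B reproduces V0=119.4233.

(0,0): Delta=1.1791 Bond=-25.6018
(1,0): Delta=1.5823 Bond=-74.0969
(1,1): Delta=1.0000 Bond=0.0000
(2,0): Delta=2.8936 Bond=-214.4521
(2,1): Delta=1.0000 Bond=0.0000
(2,2): Delta=1.0000 Bond=0.0000
V0=119.4233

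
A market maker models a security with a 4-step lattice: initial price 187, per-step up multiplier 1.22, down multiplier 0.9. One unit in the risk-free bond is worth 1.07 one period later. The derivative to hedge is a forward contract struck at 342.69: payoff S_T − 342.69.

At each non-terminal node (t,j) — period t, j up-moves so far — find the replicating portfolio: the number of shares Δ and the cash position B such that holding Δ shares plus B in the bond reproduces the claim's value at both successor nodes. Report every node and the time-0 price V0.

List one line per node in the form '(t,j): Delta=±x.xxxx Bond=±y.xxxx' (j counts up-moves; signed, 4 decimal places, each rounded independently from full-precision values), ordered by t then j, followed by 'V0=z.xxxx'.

Under the risk-neutral measure, an up-move has probability p* = (R−d)/(u−d) = 0.5313 and values discount at R = 1.07.
Terminal payoffs: V(4,0)=-219.9993, V(4,1)=-176.3759, V(4,2)=-117.2421, V(4,3)=-37.0828, V(4,4)=71.5776
Node (3,0) S=136.3230: V=(p*·-176.3759+(1−p*)·-219.9993)/1.07=-183.9480; Δ=(-176.3759−-219.9993)/(166.3141−122.6907)=1.0000; B=V−Δ·S=-320.2710
Node (3,1) S=184.7934: V=(p*·-117.2421+(1−p*)·-176.3759)/1.07=-135.4776; Δ=(-117.2421−-176.3759)/(225.4479−166.3141)=1.0000; B=V−Δ·S=-320.2710
Node (3,2) S=250.4977: V=(p*·-37.0828+(1−p*)·-117.2421)/1.07=-69.7733; Δ=(-37.0828−-117.2421)/(305.6072−225.4479)=1.0000; B=V−Δ·S=-320.2710
Node (3,3) S=339.5636: V=(p*·71.5776+(1−p*)·-37.0828)/1.07=19.2925; Δ=(71.5776−-37.0828)/(414.2676−305.6072)=1.0000; B=V−Δ·S=-320.2710
Node (2,0) S=151.4700: V=(p*·-135.4776+(1−p*)·-183.9480)/1.07=-147.8487; Δ=(-135.4776−-183.9480)/(184.7934−136.3230)=1.0000; B=V−Δ·S=-299.3187
Node (2,1) S=205.3260: V=(p*·-69.7733+(1−p*)·-135.4776)/1.07=-93.9927; Δ=(-69.7733−-135.4776)/(250.4977−184.7934)=1.0000; B=V−Δ·S=-299.3187
Node (2,2) S=278.3308: V=(p*·19.2925+(1−p*)·-69.7733)/1.07=-20.9879; Δ=(19.2925−-69.7733)/(339.5636−250.4977)=1.0000; B=V−Δ·S=-299.3187
Node (1,0) S=168.3000: V=(p*·-93.9927+(1−p*)·-147.8487)/1.07=-111.4371; Δ=(-93.9927−-147.8487)/(205.3260−151.4700)=1.0000; B=V−Δ·S=-279.7371
Node (1,1) S=228.1400: V=(p*·-20.9879+(1−p*)·-93.9927)/1.07=-51.5971; Δ=(-20.9879−-93.9927)/(278.3308−205.3260)=1.0000; B=V−Δ·S=-279.7371
Node (0,0) S=187.0000: V=(p*·-51.5971+(1−p*)·-111.4371)/1.07=-74.4366; Δ=(-51.5971−-111.4371)/(228.1400−168.3000)=1.0000; B=V−Δ·S=-261.4366
The time-0 hedge costs -74.4366, which is the no-arbitrage price.

(0,0): Delta=1.0000 Bond=-261.4366
(1,0): Delta=1.0000 Bond=-279.7371
(1,1): Delta=1.0000 Bond=-279.7371
(2,0): Delta=1.0000 Bond=-299.3187
(2,1): Delta=1.0000 Bond=-299.3187
(2,2): Delta=1.0000 Bond=-299.3187
(3,0): Delta=1.0000 Bond=-320.2710
(3,1): Delta=1.0000 Bond=-320.2710
(3,2): Delta=1.0000 Bond=-320.2710
(3,3): Delta=1.0000 Bond=-320.2710
V0=-74.4366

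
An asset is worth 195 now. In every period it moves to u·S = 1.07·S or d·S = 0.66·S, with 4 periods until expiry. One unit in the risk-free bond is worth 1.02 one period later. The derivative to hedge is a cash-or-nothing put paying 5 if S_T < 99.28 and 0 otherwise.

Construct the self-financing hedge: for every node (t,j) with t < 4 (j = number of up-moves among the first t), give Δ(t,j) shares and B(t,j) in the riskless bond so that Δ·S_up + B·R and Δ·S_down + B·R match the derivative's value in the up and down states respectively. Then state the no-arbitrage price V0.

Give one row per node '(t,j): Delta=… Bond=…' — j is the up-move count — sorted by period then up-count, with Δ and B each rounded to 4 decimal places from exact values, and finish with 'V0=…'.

(0,0): Delta=-0.0166 Bond=3.5896
(1,0): Delta=-0.0702 Bond=10.5591
(1,1): Delta=-0.0120 Bond=2.7034
(2,0): Delta=0.0000 Bond=4.8058
(2,1): Delta=-0.0762 Bond=11.5986
(2,2): Delta=-0.0065 Bond=1.5295
(3,0): Delta=0.0000 Bond=4.9020
(3,1): Delta=0.0000 Bond=4.9020
(3,2): Delta=-0.0828 Bond=12.7929
(3,3): Delta=0.0000 Bond=0.0000
V0=0.3482

Under the risk-neutral measure, an up-move has probability p* = (R−d)/(u−d) = 0.8780 and values discount at R = 1.02.
Terminal values V(4,·): V(4,0)=5.0000, V(4,1)=5.0000, V(4,2)=5.0000, V(4,3)=0.0000, V(4,4)=0.0000
  t=3,j=0: stock 56.0617 → up 59.9860 (V=5.0000), down 37.0007 (V=5.0000). Price 4.9020; hedge Δ=0.0000, bond B=4.9020.
  t=3,j=1: stock 90.8879 → up 97.2501 (V=5.0000), down 59.9860 (V=5.0000). Price 4.9020; hedge Δ=0.0000, bond B=4.9020.
  t=3,j=2: stock 147.3486 → up 157.6630 (V=0.0000), down 97.2501 (V=5.0000). Price 0.5978; hedge Δ=-0.0828, bond B=12.7929.
  t=3,j=3: stock 238.8834 → up 255.6052 (V=0.0000), down 157.6630 (V=0.0000). Price 0.0000; hedge Δ=0.0000, bond B=0.0000.
  t=2,j=0: stock 84.9420 → up 90.8879 (V=4.9020), down 56.0617 (V=4.9020). Price 4.8058; hedge Δ=0.0000, bond B=4.8058.
  t=2,j=1: stock 137.7090 → up 147.3486 (V=0.5978), down 90.8879 (V=4.9020). Price 1.1007; hedge Δ=-0.0762, bond B=11.5986.
  t=2,j=2: stock 223.2555 → up 238.8834 (V=0.0000), down 147.3486 (V=0.5978). Price 0.0715; hedge Δ=-0.0065, bond B=1.5295.
  t=1,j=0: stock 128.7000 → up 137.7090 (V=1.1007), down 84.9420 (V=4.8058). Price 1.5221; hedge Δ=-0.0702, bond B=10.5591.
  t=1,j=1: stock 208.6500 → up 223.2555 (V=0.0715), down 137.7090 (V=1.1007). Price 0.1931; hedge Δ=-0.0120, bond B=2.7034.
  t=0,j=0: stock 195.0000 → up 208.6500 (V=0.1931), down 128.7000 (V=1.5221). Price 0.3482; hedge Δ=-0.0166, bond B=3.5896.
Root portfolio cost Δ·195+B reproduces V0=0.3482.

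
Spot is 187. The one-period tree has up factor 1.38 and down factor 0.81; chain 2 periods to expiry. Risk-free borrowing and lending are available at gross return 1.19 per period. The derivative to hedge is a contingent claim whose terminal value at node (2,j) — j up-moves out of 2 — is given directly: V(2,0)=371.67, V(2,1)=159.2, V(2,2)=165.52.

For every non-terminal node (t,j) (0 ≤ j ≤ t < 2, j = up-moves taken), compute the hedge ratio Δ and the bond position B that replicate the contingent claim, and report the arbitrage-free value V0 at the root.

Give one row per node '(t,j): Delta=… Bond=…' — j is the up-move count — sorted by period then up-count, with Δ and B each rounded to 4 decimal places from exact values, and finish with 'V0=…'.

(0,0): Delta=-0.5251 Bond=229.2773
(1,0): Delta=-2.4609 Bond=566.0513
(1,1): Delta=0.0430 Bond=126.2344
V0=131.0760

The replicating-portfolio and risk-neutral prices coincide; use p* = (1.19−0.81)/(1.38−0.81) = 0.6667 for the latter.
Terminal payoffs: V(2,0)=371.6700, V(2,1)=159.2000, V(2,2)=165.5200
(1,0): S=151.4700. Δ = (V_up−V_dn)/(S_up−S_dn) = (159.2000−371.6700)/(209.0286−122.6907) = -2.4609. V = [p*·159.2000 + (1−p*)·371.6700]/1.19 = 193.2969. B = V − Δ·S = 566.0513.
(1,1): S=258.0600. Δ = (V_up−V_dn)/(S_up−S_dn) = (165.5200−159.2000)/(356.1228−209.0286) = 0.0430. V = [p*·165.5200 + (1−p*)·159.2000]/1.19 = 137.3221. B = V − Δ·S = 126.2344.
(0,0): S=187.0000. Δ = (V_up−V_dn)/(S_up−S_dn) = (137.3221−193.2969)/(258.0600−151.4700) = -0.5251. V = [p*·137.3221 + (1−p*)·193.2969]/1.19 = 131.0760. B = V − Δ·S = 229.2773.
Root portfolio cost Δ·187+B reproduces V0=131.0760.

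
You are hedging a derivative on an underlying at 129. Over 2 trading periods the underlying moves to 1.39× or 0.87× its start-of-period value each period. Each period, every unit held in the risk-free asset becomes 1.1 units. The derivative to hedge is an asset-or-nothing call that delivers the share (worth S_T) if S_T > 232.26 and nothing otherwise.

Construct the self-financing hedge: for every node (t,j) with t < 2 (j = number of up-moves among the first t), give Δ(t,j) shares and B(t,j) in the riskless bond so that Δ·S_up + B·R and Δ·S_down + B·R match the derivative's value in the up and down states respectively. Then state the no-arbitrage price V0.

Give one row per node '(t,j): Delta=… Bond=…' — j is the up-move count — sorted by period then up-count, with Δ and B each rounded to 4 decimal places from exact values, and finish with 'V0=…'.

Risk-neutral probability p* = (R−d)/(u−d) = (1.1−0.87)/(1.39−0.87) = 0.4423.
Terminal values V(2,·): V(2,0)=0.0000, V(2,1)=0.0000, V(2,2)=249.2409
Node (1,0) S=112.2300: V=(p*·0.0000+(1−p*)·0.0000)/1.1=0.0000; Δ=(0.0000−0.0000)/(155.9997−97.6401)=0.0000; B=V−Δ·S=0.0000
Node (1,1) S=179.3100: V=(p*·249.2409+(1−p*)·0.0000)/1.1=100.2192; Δ=(249.2409−0.0000)/(249.2409−155.9997)=2.6731; B=V−Δ·S=-379.0902
Node (0,0) S=129.0000: V=(p*·100.2192+(1−p*)·0.0000)/1.1=40.2979; Δ=(100.2192−0.0000)/(179.3100−112.2300)=1.4940; B=V−Δ·S=-152.4314
Check: Δ(0,0)·S0 + B(0,0) = 40.2979 = V0.

(0,0): Delta=1.4940 Bond=-152.4314
(1,0): Delta=0.0000 Bond=0.0000
(1,1): Delta=2.6731 Bond=-379.0902
V0=40.2979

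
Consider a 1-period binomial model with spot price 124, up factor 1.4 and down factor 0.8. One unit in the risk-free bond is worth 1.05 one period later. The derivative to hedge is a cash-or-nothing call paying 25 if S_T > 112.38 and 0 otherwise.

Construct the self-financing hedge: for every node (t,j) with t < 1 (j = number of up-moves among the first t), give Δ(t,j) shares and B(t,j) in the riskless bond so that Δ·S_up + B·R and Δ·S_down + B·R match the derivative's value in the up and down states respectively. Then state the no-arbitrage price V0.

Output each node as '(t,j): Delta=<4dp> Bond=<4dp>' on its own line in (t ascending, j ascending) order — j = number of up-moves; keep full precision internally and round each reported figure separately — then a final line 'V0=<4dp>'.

(0,0): Delta=0.3360 Bond=-31.7460
V0=9.9206

Risk-neutral probability p* = (R−d)/(u−d) = (1.05−0.8)/(1.4−0.8) = 0.4167.
At expiry t=1: V(1,0)=0.0000, V(1,1)=25.0000
  t=0,j=0: stock 124.0000 → up 173.6000 (V=25.0000), down 99.2000 (V=0.0000). Price 9.9206; hedge Δ=0.3360, bond B=-31.7460.
Check: Δ(0,0)·S0 + B(0,0) = 9.9206 = V0.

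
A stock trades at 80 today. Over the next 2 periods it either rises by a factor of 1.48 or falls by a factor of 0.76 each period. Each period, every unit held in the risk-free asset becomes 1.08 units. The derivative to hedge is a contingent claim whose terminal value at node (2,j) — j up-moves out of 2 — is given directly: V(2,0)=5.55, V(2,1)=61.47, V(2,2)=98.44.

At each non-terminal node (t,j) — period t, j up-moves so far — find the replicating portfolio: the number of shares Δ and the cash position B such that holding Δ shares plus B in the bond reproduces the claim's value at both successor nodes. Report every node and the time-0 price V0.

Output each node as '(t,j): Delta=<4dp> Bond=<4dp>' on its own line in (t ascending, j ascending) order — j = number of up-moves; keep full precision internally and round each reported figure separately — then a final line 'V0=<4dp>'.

(0,0): Delta=0.7635 Bond=-16.9180
(1,0): Delta=1.2774 Bond=-49.5154
(1,1): Delta=0.4337 Bond=20.7834
V0=44.1645

The replicating-portfolio and risk-neutral prices coincide; use p* = (1.08−0.76)/(1.48−0.76) = 0.4444 for the latter.
Payoff layer (t=2): V(2,0)=5.5500, V(2,1)=61.4700, V(2,2)=98.4400
  t=1,j=0: stock 60.8000 → up 89.9840 (V=61.4700), down 46.2080 (V=5.5500). Price 28.1512; hedge Δ=1.2774, bond B=-49.5154.
  t=1,j=1: stock 118.4000 → up 175.2320 (V=98.4400), down 89.9840 (V=61.4700). Price 72.1307; hedge Δ=0.4337, bond B=20.7834.
  t=0,j=0: stock 80.0000 → up 118.4000 (V=72.1307), down 60.8000 (V=28.1512). Price 44.1645; hedge Δ=0.7635, bond B=-16.9180.
Check: Δ(0,0)·S0 + B(0,0) = 44.1645 = V0.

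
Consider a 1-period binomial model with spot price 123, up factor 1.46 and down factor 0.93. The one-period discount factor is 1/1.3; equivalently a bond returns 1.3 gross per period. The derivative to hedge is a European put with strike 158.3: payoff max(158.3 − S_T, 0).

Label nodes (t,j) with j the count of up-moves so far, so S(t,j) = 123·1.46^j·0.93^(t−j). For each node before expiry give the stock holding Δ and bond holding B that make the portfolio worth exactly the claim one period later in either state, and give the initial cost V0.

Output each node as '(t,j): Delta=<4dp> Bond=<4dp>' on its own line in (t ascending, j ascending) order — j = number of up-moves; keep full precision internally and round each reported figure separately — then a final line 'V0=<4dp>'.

(0,0): Delta=-0.6736 Bond=93.0459
V0=10.1968

Under the risk-neutral measure, an up-move has probability p* = (R−d)/(u−d) = 0.6981 and values discount at R = 1.3.
At expiry t=1: V(1,0)=43.9100, V(1,1)=0.0000
Node (0,0) S=123.0000: V=(p*·0.0000+(1−p*)·43.9100)/1.3=10.1968; Δ=(0.0000−43.9100)/(179.5800−114.3900)=-0.6736; B=V−Δ·S=93.0459
Check: Δ(0,0)·S0 + B(0,0) = 10.1968 = V0.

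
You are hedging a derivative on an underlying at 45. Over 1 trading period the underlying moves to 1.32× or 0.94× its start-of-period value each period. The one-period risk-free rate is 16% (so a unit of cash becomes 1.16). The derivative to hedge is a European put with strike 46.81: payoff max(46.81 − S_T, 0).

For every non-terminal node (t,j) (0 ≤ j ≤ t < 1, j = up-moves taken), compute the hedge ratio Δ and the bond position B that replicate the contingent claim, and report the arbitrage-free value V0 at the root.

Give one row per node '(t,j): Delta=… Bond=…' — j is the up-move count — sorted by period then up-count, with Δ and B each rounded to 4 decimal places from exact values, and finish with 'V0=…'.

No-arbitrage ⇒ martingale measure with p* = (R−d)/(u−d) = 0.5789.
At expiry t=1: V(1,0)=4.5100, V(1,1)=0.0000
Node (0,0) S=45.0000: V=(p*·0.0000+(1−p*)·4.5100)/1.16=1.6370; Δ=(0.0000−4.5100)/(59.4000−42.3000)=-0.2637; B=V−Δ·S=13.5054
Check: Δ(0,0)·S0 + B(0,0) = 1.6370 = V0.

(0,0): Delta=-0.2637 Bond=13.5054
V0=1.6370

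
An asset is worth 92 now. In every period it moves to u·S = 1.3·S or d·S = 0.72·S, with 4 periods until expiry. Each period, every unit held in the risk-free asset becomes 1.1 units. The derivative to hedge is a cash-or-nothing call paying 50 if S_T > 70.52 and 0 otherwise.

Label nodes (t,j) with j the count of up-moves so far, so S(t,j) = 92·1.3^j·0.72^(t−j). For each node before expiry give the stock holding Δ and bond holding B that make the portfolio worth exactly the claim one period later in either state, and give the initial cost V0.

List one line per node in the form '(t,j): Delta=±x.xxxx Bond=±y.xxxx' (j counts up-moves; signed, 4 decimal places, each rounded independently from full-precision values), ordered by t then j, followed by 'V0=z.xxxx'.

(0,0): Delta=0.1645 Bond=14.8610
(1,0): Delta=0.4860 Bond=-4.9458
(1,1): Delta=0.0708 Bond=27.5540
(2,0): Delta=1.0766 Bond=-33.6082
(2,1): Delta=0.3138 Bond=9.3847
(2,2): Delta=0.0000 Bond=41.3223
(3,0): Delta=0.0000 Bond=0.0000
(3,1): Delta=1.3904 Bond=-56.4263
(3,2): Delta=0.0000 Bond=45.4545
(3,3): Delta=0.0000 Bond=45.4545
V0=29.9982

No-arbitrage ⇒ martingale measure with p* = (R−d)/(u−d) = 0.6552.
At expiry t=4: V(4,0)=0.0000, V(4,1)=0.0000, V(4,2)=50.0000, V(4,3)=50.0000, V(4,4)=50.0000
Node (3,0) S=34.3388: V=(p*·0.0000+(1−p*)·0.0000)/1.1=0.0000; Δ=(0.0000−0.0000)/(44.6405−24.7239)=0.0000; B=V−Δ·S=0.0000
Node (3,1) S=62.0006: V=(p*·50.0000+(1−p*)·0.0000)/1.1=29.7806; Δ=(50.0000−0.0000)/(80.6008−44.6405)=1.3904; B=V−Δ·S=-56.4263
Node (3,2) S=111.9456: V=(p*·50.0000+(1−p*)·50.0000)/1.1=45.4545; Δ=(50.0000−50.0000)/(145.5293−80.6008)=0.0000; B=V−Δ·S=45.4545
Node (3,3) S=202.1240: V=(p*·50.0000+(1−p*)·50.0000)/1.1=45.4545; Δ=(50.0000−50.0000)/(262.7612−145.5293)=0.0000; B=V−Δ·S=45.4545
Node (2,0) S=47.6928: V=(p*·29.7806+(1−p*)·0.0000)/1.1=17.7376; Δ=(29.7806−0.0000)/(62.0006−34.3388)=1.0766; B=V−Δ·S=-33.6082
Node (2,1) S=86.1120: V=(p*·45.4545+(1−p*)·29.7806)/1.1=36.4088; Δ=(45.4545−29.7806)/(111.9456−62.0006)=0.3138; B=V−Δ·S=9.3847
Node (2,2) S=155.4800: V=(p*·45.4545+(1−p*)·45.4545)/1.1=41.3223; Δ=(45.4545−45.4545)/(202.1240−111.9456)=0.0000; B=V−Δ·S=41.3223
Node (1,0) S=66.2400: V=(p*·36.4088+(1−p*)·17.7376)/1.1=27.2459; Δ=(36.4088−17.7376)/(86.1120−47.6928)=0.4860; B=V−Δ·S=-4.9458
Node (1,1) S=119.6000: V=(p*·41.3223+(1−p*)·36.4088)/1.1=36.0255; Δ=(41.3223−36.4088)/(155.4800−86.1120)=0.0708; B=V−Δ·S=27.5540
Node (0,0) S=92.0000: V=(p*·36.0255+(1−p*)·27.2459)/1.1=29.9982; Δ=(36.0255−27.2459)/(119.6000−66.2400)=0.1645; B=V−Δ·S=14.8610
Each (Δ,B) replicates both successor values, so the strategy is self-financing and V0 is arbitrage-free.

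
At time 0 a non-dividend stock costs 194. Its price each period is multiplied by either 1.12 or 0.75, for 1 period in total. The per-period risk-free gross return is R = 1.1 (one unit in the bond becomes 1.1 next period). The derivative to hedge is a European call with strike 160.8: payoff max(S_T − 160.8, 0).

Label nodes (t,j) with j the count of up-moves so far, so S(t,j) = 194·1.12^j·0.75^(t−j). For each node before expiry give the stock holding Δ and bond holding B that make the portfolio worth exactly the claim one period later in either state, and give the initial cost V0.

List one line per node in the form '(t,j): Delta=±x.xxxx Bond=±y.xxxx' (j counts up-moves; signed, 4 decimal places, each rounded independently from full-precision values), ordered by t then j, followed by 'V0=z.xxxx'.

(0,0): Delta=0.7868 Bond=-104.0786
V0=48.5700

No-arbitrage ⇒ martingale measure with p* = (R−d)/(u−d) = 0.9459.
At expiry t=1: V(1,0)=0.0000, V(1,1)=56.4800
(0,0): S=194.0000. Δ = (V_up−V_dn)/(S_up−S_dn) = (56.4800−0.0000)/(217.2800−145.5000) = 0.7868. V = [p*·56.4800 + (1−p*)·0.0000]/1.1 = 48.5700. B = V − Δ·S = -104.0786.
Check: Δ(0,0)·S0 + B(0,0) = 48.5700 = V0.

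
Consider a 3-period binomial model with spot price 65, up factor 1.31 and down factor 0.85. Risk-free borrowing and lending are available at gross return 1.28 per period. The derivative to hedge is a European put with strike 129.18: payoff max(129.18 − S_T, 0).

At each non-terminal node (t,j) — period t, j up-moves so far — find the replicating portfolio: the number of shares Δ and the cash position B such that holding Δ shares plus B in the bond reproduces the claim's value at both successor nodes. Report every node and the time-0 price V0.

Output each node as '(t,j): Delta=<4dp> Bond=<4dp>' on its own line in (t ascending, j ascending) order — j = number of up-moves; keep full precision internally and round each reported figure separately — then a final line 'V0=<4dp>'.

(0,0): Delta=-0.6977 Bond=48.5506
(1,0): Delta=-1.0000 Bond=78.8452
(1,1): Delta=-0.6840 Bond=60.9796
(2,0): Delta=-1.0000 Bond=100.9219
(2,1): Delta=-1.0000 Bond=100.9219
(2,2): Delta=-0.6697 Bond=76.4585
V0=3.1982

Under the risk-neutral measure, an up-move has probability p* = (R−d)/(u−d) = 0.9348 and values discount at R = 1.28.
Payoff layer (t=3): V(3,0)=89.2619, V(3,1)=67.6591, V(3,2)=34.3655, V(3,3)=0.0000
  t=2,j=0: stock 46.9625 → up 61.5209 (V=67.6591), down 39.9181 (V=89.2619). Price 53.9594; hedge Δ=-1.0000, bond B=100.9219.
  t=2,j=1: stock 72.3775 → up 94.8145 (V=34.3655), down 61.5209 (V=67.6591). Price 28.5444; hedge Δ=-1.0000, bond B=100.9219.
  t=2,j=2: stock 111.5465 → up 146.1259 (V=0.0000), down 94.8145 (V=34.3655). Price 1.7510; hedge Δ=-0.6697, bond B=76.4585.
  t=1,j=0: stock 55.2500 → up 72.3775 (V=28.5444), down 46.9625 (V=53.9594). Price 23.5952; hedge Δ=-1.0000, bond B=78.8452.
  t=1,j=1: stock 85.1500 → up 111.5465 (V=1.7510), down 72.3775 (V=28.5444). Price 2.7331; hedge Δ=-0.6840, bond B=60.9796.
  t=0,j=0: stock 65.0000 → up 85.1500 (V=2.7331), down 55.2500 (V=23.5952). Price 3.1982; hedge Δ=-0.6977, bond B=48.5506.
The time-0 hedge costs 3.1982, which is the no-arbitrage price.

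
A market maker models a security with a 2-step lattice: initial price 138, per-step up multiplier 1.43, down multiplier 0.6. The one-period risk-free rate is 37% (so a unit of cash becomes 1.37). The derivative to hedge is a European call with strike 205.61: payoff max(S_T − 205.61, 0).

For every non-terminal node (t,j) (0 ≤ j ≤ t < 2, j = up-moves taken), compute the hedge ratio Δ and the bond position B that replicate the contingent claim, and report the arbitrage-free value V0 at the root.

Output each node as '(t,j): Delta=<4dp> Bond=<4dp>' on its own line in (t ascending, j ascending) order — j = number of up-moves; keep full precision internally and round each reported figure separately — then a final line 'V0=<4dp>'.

(0,0): Delta=0.4528 Bond=-27.3650
(1,0): Delta=0.0000 Bond=0.0000
(1,1): Delta=0.4676 Bond=-40.4113
V0=35.1184

No-arbitrage ⇒ martingale measure with p* = (R−d)/(u−d) = 0.9277.
At expiry t=2: V(2,0)=0.0000, V(2,1)=0.0000, V(2,2)=76.5862
(1,0): S=82.8000. Δ = (V_up−V_dn)/(S_up−S_dn) = (0.0000−0.0000)/(118.4040−49.6800) = 0.0000. V = [p*·0.0000 + (1−p*)·0.0000]/1.37 = 0.0000. B = V − Δ·S = 0.0000.
(1,1): S=197.3400. Δ = (V_up−V_dn)/(S_up−S_dn) = (76.5862−0.0000)/(282.1962−118.4040) = 0.4676. V = [p*·76.5862 + (1−p*)·0.0000]/1.37 = 51.8612. B = V − Δ·S = -40.4113.
(0,0): S=138.0000. Δ = (V_up−V_dn)/(S_up−S_dn) = (51.8612−0.0000)/(197.3400−82.8000) = 0.4528. V = [p*·51.8612 + (1−p*)·0.0000]/1.37 = 35.1184. B = V − Δ·S = -27.3650.
The time-0 hedge costs 35.1184, which is the no-arbitrage price.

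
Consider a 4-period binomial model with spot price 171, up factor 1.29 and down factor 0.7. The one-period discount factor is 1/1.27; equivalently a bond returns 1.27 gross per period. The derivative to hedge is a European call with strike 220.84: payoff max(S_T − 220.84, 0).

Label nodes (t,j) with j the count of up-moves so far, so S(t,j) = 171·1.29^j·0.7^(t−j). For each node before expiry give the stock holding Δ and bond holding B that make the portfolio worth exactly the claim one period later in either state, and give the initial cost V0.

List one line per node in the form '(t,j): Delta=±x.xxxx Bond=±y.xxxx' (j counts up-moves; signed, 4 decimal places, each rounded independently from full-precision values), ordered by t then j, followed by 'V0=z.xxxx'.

(0,0): Delta=0.9616 Bond=-78.1111
(1,0): Delta=0.2960 Bond=-19.5260
(1,1): Delta=0.9743 Bond=-101.9967
(2,0): Delta=0.0000 Bond=0.0000
(2,1): Delta=0.3016 Bond=-25.6681
(2,2): Delta=0.9871 Bond=-133.1803
(3,0): Delta=0.0000 Bond=0.0000
(3,1): Delta=0.0000 Bond=0.0000
(3,2): Delta=0.3073 Bond=-33.7423
(3,3): Delta=1.0000 Bond=-173.8898
V0=86.3186

No-arbitrage ⇒ martingale measure with p* = (R−d)/(u−d) = 0.9661.
Terminal payoffs: V(4,0)=0.0000, V(4,1)=0.0000, V(4,2)=0.0000, V(4,3)=36.1187, V(4,4)=252.6981
Node (3,0) S=58.6530: V=(p*·0.0000+(1−p*)·0.0000)/1.27=0.0000; Δ=(0.0000−0.0000)/(75.6624−41.0571)=0.0000; B=V−Δ·S=0.0000
Node (3,1) S=108.0891: V=(p*·0.0000+(1−p*)·0.0000)/1.27=0.0000; Δ=(0.0000−0.0000)/(139.4349−75.6624)=0.0000; B=V−Δ·S=0.0000
Node (3,2) S=199.1928: V=(p*·36.1187+(1−p*)·0.0000)/1.27=27.4758; Δ=(36.1187−0.0000)/(256.9587−139.4349)=0.3073; B=V−Δ·S=-33.7423
Node (3,3) S=367.0838: V=(p*·252.6981+(1−p*)·36.1187)/1.27=193.1941; Δ=(252.6981−36.1187)/(473.5381−256.9587)=1.0000; B=V−Δ·S=-173.8898
Node (2,0) S=83.7900: V=(p*·0.0000+(1−p*)·0.0000)/1.27=0.0000; Δ=(0.0000−0.0000)/(108.0891−58.6530)=0.0000; B=V−Δ·S=0.0000
Node (2,1) S=154.4130: V=(p*·27.4758+(1−p*)·0.0000)/1.27=20.9011; Δ=(27.4758−0.0000)/(199.1928−108.0891)=0.3016; B=V−Δ·S=-25.6681
Node (2,2) S=284.5611: V=(p*·193.1941+(1−p*)·27.4758)/1.27=147.6980; Δ=(193.1941−27.4758)/(367.0838−199.1928)=0.9871; B=V−Δ·S=-133.1803
Node (1,0) S=119.7000: V=(p*·20.9011+(1−p*)·0.0000)/1.27=15.8997; Δ=(20.9011−0.0000)/(154.4130−83.7900)=0.2960; B=V−Δ·S=-19.5260
Node (1,1) S=220.5900: V=(p*·147.6980+(1−p*)·20.9011)/1.27=112.9132; Δ=(147.6980−20.9011)/(284.5611−154.4130)=0.9743; B=V−Δ·S=-101.9967
Node (0,0) S=171.0000: V=(p*·112.9132+(1−p*)·15.8997)/1.27=86.3186; Δ=(112.9132−15.8997)/(220.5900−119.7000)=0.9616; B=V−Δ·S=-78.1111
Self-financing check: at every node Δ·S+B equals the discounted successor values.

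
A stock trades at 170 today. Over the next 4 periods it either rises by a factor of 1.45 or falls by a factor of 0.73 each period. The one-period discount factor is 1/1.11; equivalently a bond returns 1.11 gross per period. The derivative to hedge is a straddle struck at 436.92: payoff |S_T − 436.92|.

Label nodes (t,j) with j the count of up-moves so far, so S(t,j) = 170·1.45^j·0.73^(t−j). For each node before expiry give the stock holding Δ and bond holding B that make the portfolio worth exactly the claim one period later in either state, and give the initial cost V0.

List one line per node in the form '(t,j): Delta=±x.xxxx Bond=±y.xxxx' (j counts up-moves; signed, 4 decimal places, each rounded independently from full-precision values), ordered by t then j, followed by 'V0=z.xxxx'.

The replicating-portfolio and risk-neutral prices coincide; use p* = (1.11−0.73)/(1.45−0.73) = 0.5278 for the latter.
Terminal values V(4,·): V(4,0)=388.6430, V(4,1)=341.0273, V(4,2)=246.4482, V(4,3)=58.5856, V(4,4)=314.5661
  t=3,j=0: stock 66.1329 → up 95.8927 (V=341.0273), down 48.2770 (V=388.6430). Price 327.4887; hedge Δ=-1.0000, bond B=393.6216.
  t=3,j=1: stock 131.3598 → up 190.4718 (V=246.4482), down 95.8927 (V=341.0273). Price 262.2618; hedge Δ=-1.0000, bond B=393.6216.
  t=3,j=2: stock 260.9203 → up 378.3344 (V=58.5856), down 190.4718 (V=246.4482). Price 132.7014; hedge Δ=-1.0000, bond B=393.6216.
  t=3,j=3: stock 518.2663 → up 751.4861 (V=314.5661), down 378.3344 (V=58.5856). Price 174.4923; hedge Δ=0.6860, bond B=-181.0361.
  t=2,j=0: stock 90.5930 → up 131.3598 (V=262.2618), down 66.1329 (V=327.4887). Price 264.0211; hedge Δ=-1.0000, bond B=354.6141.
  t=2,j=1: stock 179.9450 → up 260.9203 (V=132.7014), down 131.3598 (V=262.2618). Price 174.6691; hedge Δ=-1.0000, bond B=354.6141.
  t=2,j=2: stock 357.4250 → up 518.2663 (V=174.4923), down 260.9203 (V=132.7014). Price 139.4213; hedge Δ=0.1624, bond B=81.3784.
  t=1,j=0: stock 124.1000 → up 179.9450 (V=174.6691), down 90.5930 (V=264.0211). Price 195.3721; hedge Δ=-1.0000, bond B=319.4721.
  t=1,j=1: stock 246.5000 → up 357.4250 (V=139.4213), down 179.9450 (V=174.6691). Price 140.6001; hedge Δ=-0.1986, bond B=189.5553.
  t=0,j=0: stock 170.0000 → up 246.5000 (V=140.6001), down 124.1000 (V=195.3721). Price 149.9682; hedge Δ=-0.4475, bond B=226.0405.
Root portfolio cost Δ·170+B reproduces V0=149.9682.

(0,0): Delta=-0.4475 Bond=226.0405
(1,0): Delta=-1.0000 Bond=319.4721
(1,1): Delta=-0.1986 Bond=189.5553
(2,0): Delta=-1.0000 Bond=354.6141
(2,1): Delta=-1.0000 Bond=354.6141
(2,2): Delta=0.1624 Bond=81.3784
(3,0): Delta=-1.0000 Bond=393.6216
(3,1): Delta=-1.0000 Bond=393.6216
(3,2): Delta=-1.0000 Bond=393.6216
(3,3): Delta=0.6860 Bond=-181.0361
V0=149.9682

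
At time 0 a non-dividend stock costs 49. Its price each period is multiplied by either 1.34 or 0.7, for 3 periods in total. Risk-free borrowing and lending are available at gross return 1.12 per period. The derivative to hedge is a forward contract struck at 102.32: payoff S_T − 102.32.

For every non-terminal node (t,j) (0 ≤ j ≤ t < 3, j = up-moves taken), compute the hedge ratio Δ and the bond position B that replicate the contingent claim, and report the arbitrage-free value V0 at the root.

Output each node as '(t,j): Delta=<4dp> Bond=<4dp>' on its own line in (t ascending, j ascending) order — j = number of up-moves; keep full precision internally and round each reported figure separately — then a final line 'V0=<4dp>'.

Under the risk-neutral measure, an up-move has probability p* = (R−d)/(u−d) = 0.6563 and values discount at R = 1.12.
Terminal values V(3,·): V(3,0)=-85.5130, V(3,1)=-70.1466, V(3,2)=-40.7309, V(3,3)=15.5791
(2,0): S=24.0100. Δ = (V_up−V_dn)/(S_up−S_dn) = (-70.1466−-85.5130)/(32.1734−16.8070) = 1.0000. V = [p*·-70.1466 + (1−p*)·-85.5130]/1.12 = -67.3471. B = V − Δ·S = -91.3571.
(2,1): S=45.9620. Δ = (V_up−V_dn)/(S_up−S_dn) = (-40.7309−-70.1466)/(61.5891−32.1734) = 1.0000. V = [p*·-40.7309 + (1−p*)·-70.1466]/1.12 = -45.3951. B = V − Δ·S = -91.3571.
(2,2): S=87.9844. Δ = (V_up−V_dn)/(S_up−S_dn) = (15.5791−-40.7309)/(117.8991−61.5891) = 1.0000. V = [p*·15.5791 + (1−p*)·-40.7309]/1.12 = -3.3727. B = V − Δ·S = -91.3571.
(1,0): S=34.3000. Δ = (V_up−V_dn)/(S_up−S_dn) = (-45.3951−-67.3471)/(45.9620−24.0100) = 1.0000. V = [p*·-45.3951 + (1−p*)·-67.3471]/1.12 = -47.2689. B = V − Δ·S = -81.5689.
(1,1): S=65.6600. Δ = (V_up−V_dn)/(S_up−S_dn) = (-3.3727−-45.3951)/(87.9844−45.9620) = 1.0000. V = [p*·-3.3727 + (1−p*)·-45.3951]/1.12 = -15.9089. B = V − Δ·S = -81.5689.
(0,0): S=49.0000. Δ = (V_up−V_dn)/(S_up−S_dn) = (-15.9089−-47.2689)/(65.6600−34.3000) = 1.0000. V = [p*·-15.9089 + (1−p*)·-47.2689]/1.12 = -23.8294. B = V − Δ·S = -72.8294.
Self-financing check: at every node Δ·S+B equals the discounted successor values.

(0,0): Delta=1.0000 Bond=-72.8294
(1,0): Delta=1.0000 Bond=-81.5689
(1,1): Delta=1.0000 Bond=-81.5689
(2,0): Delta=1.0000 Bond=-91.3571
(2,1): Delta=1.0000 Bond=-91.3571
(2,2): Delta=1.0000 Bond=-91.3571
V0=-23.8294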